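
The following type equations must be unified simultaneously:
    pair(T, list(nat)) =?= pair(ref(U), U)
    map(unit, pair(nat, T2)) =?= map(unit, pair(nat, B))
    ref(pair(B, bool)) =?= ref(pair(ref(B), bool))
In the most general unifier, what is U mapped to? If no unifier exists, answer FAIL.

Decompose pair/2: T =?= ref(U),  list(nat) =?= U.
Bind T := ref(U); no other remaining equation mentions T.
Bind U := list(nat); no other remaining equation mentions U. Substituting into the earlier binding gives T := ref(list(nat)).
Decompose map/2: unit =?= unit,  pair(nat, T2) =?= pair(nat, B).
Delete trivial equation unit =?= unit.
Decompose pair/2: nat =?= nat,  T2 =?= B.
Delete trivial equation nat =?= nat.
Bind T2 := B; no other remaining equation mentions T2.
Decompose ref/1: pair(B, bool) =?= pair(ref(B), bool).
Decompose pair/2: B =?= ref(B),  bool =?= bool.
Occurs check fails: B occurs in ref(B); the equation B =?= ref(B) has no finite solution.

FAIL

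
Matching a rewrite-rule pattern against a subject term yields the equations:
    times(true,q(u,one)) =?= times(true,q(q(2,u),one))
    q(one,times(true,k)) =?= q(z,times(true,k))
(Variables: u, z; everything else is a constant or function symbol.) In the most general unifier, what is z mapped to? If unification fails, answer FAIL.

FAIL

Decompose times/2: true =?= true,  q(u,one) =?= q(q(2,u),one).
Delete trivial equation true =?= true.
Decompose q/2: u =?= q(2,u),  one =?= one.
Occurs check fails: u occurs in q(2,u); the equation u =?= q(2,u) has no finite solution.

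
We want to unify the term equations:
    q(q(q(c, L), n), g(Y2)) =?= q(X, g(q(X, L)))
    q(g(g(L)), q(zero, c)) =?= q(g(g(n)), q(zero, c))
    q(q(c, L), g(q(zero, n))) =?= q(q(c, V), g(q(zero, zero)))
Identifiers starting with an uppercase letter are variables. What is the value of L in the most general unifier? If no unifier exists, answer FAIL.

FAIL

Decompose q/2: q(q(c, L), n) =?= X,  g(Y2) =?= g(q(X, L)).
Bind X := q(q(c, L), n); substituting into the one remaining equation that mentions X gives: g(Y2) =?= g(q(q(q(c, L), n), L)).
Decompose g/1: Y2 =?= q(q(q(c, L), n), L).
Bind Y2 := q(q(q(c, L), n), L); no other remaining equation mentions Y2.
Decompose q/2: g(g(L)) =?= g(g(n)),  q(zero, c) =?= q(zero, c).
Decompose g/1: g(L) =?= g(n).
Decompose g/1: L =?= n.
Bind L := n; substituting into the one remaining equation that mentions L gives: q(q(c, n), g(q(zero, n))) =?= q(q(c, V), g(q(zero, zero))). Substituting into the earlier bindings gives X := q(q(c, n), n), Y2 := q(q(q(c, n), n), n).
Delete trivial equation q(zero, c) =?= q(zero, c).
Decompose q/2: q(c, n) =?= q(c, V),  g(q(zero, n)) =?= g(q(zero, zero)).
Decompose q/2: c =?= c,  n =?= V.
Delete trivial equation c =?= c.
Bind V := n; no other remaining equation mentions V.
Decompose g/1: q(zero, n) =?= q(zero, zero).
Decompose q/2: zero =?= zero,  n =?= zero.
Delete trivial equation zero =?= zero.
Clash: constants n and zero differ; no unifier exists.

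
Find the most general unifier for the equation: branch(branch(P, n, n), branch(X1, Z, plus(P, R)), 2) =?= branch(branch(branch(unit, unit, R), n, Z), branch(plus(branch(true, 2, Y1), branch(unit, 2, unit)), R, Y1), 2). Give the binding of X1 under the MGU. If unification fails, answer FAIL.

Decompose branch/3: branch(P, n, n) =?= branch(branch(unit, unit, R), n, Z),  branch(X1, Z, plus(P, R)) =?= branch(plus(branch(true, 2, Y1), branch(unit, 2, unit)), R, Y1),  2 =?= 2.
Decompose branch/3: P =?= branch(unit, unit, R),  n =?= n,  n =?= Z.
Bind P := branch(unit, unit, R); substituting into the one remaining equation that mentions P gives: branch(X1, Z, plus(branch(unit, unit, R), R)) =?= branch(plus(branch(true, 2, Y1), branch(unit, 2, unit)), R, Y1).
Delete trivial equation n =?= n.
Bind Z := n; substituting into the one remaining equation that mentions Z gives: branch(X1, n, plus(branch(unit, unit, R), R)) =?= branch(plus(branch(true, 2, Y1), branch(unit, 2, unit)), R, Y1).
Decompose branch/3: X1 =?= plus(branch(true, 2, Y1), branch(unit, 2, unit)),  n =?= R,  plus(branch(unit, unit, R), R) =?= Y1.
Bind X1 := plus(branch(true, 2, Y1), branch(unit, 2, unit)); no other remaining equation mentions X1.
Bind R := n; substituting into the one remaining equation that mentions R gives: plus(branch(unit, unit, n), n) =?= Y1. Substituting into the earlier binding gives P := branch(unit, unit, n).
Bind Y1 := plus(branch(unit, unit, n), n); no other remaining equation mentions Y1. Substituting into the earlier binding gives X1 := plus(branch(true, 2, plus(branch(unit, unit, n), n)), branch(unit, 2, unit)).
Delete trivial equation 2 =?= 2.
MGU = { P -> branch(unit, unit, n), Z -> n, X1 -> plus(branch(true, 2, plus(branch(unit, unit, n), n)), branch(unit, 2, unit)), R -> n, Y1 -> plus(branch(unit, unit, n), n) }, so X1 -> plus(branch(true, 2, plus(branch(unit, unit, n), n)), branch(unit, 2, unit)).

plus(branch(true, 2, plus(branch(unit, unit, n), n)), branch(unit, 2, unit))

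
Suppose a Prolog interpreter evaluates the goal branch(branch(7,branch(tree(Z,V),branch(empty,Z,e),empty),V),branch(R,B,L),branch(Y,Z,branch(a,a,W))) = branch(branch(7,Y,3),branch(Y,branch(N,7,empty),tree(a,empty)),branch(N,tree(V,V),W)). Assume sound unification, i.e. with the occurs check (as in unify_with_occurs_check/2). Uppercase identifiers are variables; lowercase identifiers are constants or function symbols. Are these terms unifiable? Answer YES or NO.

Decompose branch/3: branch(7,branch(tree(Z,V),branch(empty,Z,e),empty),V) = branch(7,Y,3),  branch(R,B,L) = branch(Y,branch(N,7,empty),tree(a,empty)),  branch(Y,Z,branch(a,a,W)) = branch(N,tree(V,V),W).
Decompose branch/3: 7 = 7,  branch(tree(Z,V),branch(empty,Z,e),empty) = Y,  V = 3.
Delete trivial equation 7 = 7.
Bind Y := branch(tree(Z,V),branch(empty,Z,e),empty); substituting into the 2 remaining equations that mention Y gives: branch(R,B,L) = branch(branch(tree(Z,V),branch(empty,Z,e),empty),branch(N,7,empty),tree(a,empty)),  branch(branch(tree(Z,V),branch(empty,Z,e),empty),Z,branch(a,a,W)) = branch(N,tree(V,V),W).
Bind V := 3; substituting into the remaining equations gives: branch(R,B,L) = branch(branch(tree(Z,3),branch(empty,Z,e),empty),branch(N,7,empty),tree(a,empty)),  branch(branch(tree(Z,3),branch(empty,Z,e),empty),Z,branch(a,a,W)) = branch(N,tree(3,3),W). Substituting into the earlier binding gives Y := branch(tree(Z,3),branch(empty,Z,e),empty).
Decompose branch/3: R = branch(tree(Z,3),branch(empty,Z,e),empty),  B = branch(N,7,empty),  L = tree(a,empty).
Bind R := branch(tree(Z,3),branch(empty,Z,e),empty); no other remaining equation mentions R.
Bind B := branch(N,7,empty); no other remaining equation mentions B.
Bind L := tree(a,empty); no other remaining equation mentions L.
Decompose branch/3: branch(tree(Z,3),branch(empty,Z,e),empty) = N,  Z = tree(3,3),  branch(a,a,W) = W.
Bind N := branch(tree(Z,3),branch(empty,Z,e),empty); no other remaining equation mentions N. Substituting into the earlier binding gives B := branch(branch(tree(Z,3),branch(empty,Z,e),empty),7,empty).
Bind Z := tree(3,3); no other remaining equation mentions Z. Substituting into the earlier bindings gives Y := branch(tree(tree(3,3),3),branch(empty,tree(3,3),e),empty), R := branch(tree(tree(3,3),3),branch(empty,tree(3,3),e),empty), B := branch(branch(tree(tree(3,3),3),branch(empty,tree(3,3),e),empty),7,empty), N := branch(tree(tree(3,3),3),branch(empty,tree(3,3),e),empty).
Occurs check fails: W occurs in branch(a,a,W); the equation W = branch(a,a,W) has no finite solution.

NO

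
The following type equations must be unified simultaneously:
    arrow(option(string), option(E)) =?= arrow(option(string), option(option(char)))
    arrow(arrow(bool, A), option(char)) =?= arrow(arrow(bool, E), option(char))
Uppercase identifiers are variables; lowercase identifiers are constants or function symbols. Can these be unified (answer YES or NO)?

YES

Decompose arrow/2: option(string) =?= option(string),  option(E) =?= option(option(char)).
Delete trivial equation option(string) =?= option(string).
Decompose option/1: E =?= option(char).
Bind E := option(char); substituting into the remaining equation gives: arrow(arrow(bool, A), option(char)) =?= arrow(arrow(bool, option(char)), option(char)).
Decompose arrow/2: arrow(bool, A) =?= arrow(bool, option(char)),  option(char) =?= option(char).
Decompose arrow/2: bool =?= bool,  A =?= option(char).
Delete trivial equation bool =?= bool.
Bind A := option(char); no other remaining equation mentions A.
Delete trivial equation option(char) =?= option(char).
No equations remain and no clash or occurs-check failure arose, so a unifier exists.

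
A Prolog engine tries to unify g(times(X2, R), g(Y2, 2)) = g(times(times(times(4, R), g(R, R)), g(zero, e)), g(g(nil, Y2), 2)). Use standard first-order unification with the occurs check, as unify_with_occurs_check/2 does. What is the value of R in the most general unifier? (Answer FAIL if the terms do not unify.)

Decompose g/2: times(X2, R) = times(times(times(4, R), g(R, R)), g(zero, e)),  g(Y2, 2) = g(g(nil, Y2), 2).
Decompose times/2: X2 = times(times(4, R), g(R, R)),  R = g(zero, e).
Bind X2 := times(times(4, R), g(R, R)); no other remaining equation mentions X2.
Bind R := g(zero, e); no other remaining equation mentions R. Substituting into the earlier binding gives X2 := times(times(4, g(zero, e)), g(g(zero, e), g(zero, e))).
Decompose g/2: Y2 = g(nil, Y2),  2 = 2.
Occurs check fails: Y2 occurs in g(nil, Y2); the equation Y2 = g(nil, Y2) has no finite solution.

FAIL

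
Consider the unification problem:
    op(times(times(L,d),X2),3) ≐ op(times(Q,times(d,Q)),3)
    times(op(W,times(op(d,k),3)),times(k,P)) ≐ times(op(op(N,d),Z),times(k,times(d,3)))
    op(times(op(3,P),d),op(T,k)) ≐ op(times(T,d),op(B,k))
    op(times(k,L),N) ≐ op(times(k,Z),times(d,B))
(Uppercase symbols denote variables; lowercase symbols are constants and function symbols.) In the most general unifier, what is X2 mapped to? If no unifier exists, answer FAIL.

times(d,times(times(op(d,k),3),d))

Decompose op/2: times(times(L,d),X2) ≐ times(Q,times(d,Q)),  3 ≐ 3.
Decompose times/2: times(L,d) ≐ Q,  X2 ≐ times(d,Q).
Bind Q := times(L,d); substituting into the one remaining equation that mentions Q gives: X2 ≐ times(d,times(L,d)).
Bind X2 := times(d,times(L,d)); no other remaining equation mentions X2.
Delete trivial equation 3 ≐ 3.
Decompose times/2: op(W,times(op(d,k),3)) ≐ op(op(N,d),Z),  times(k,P) ≐ times(k,times(d,3)).
Decompose op/2: W ≐ op(N,d),  times(op(d,k),3) ≐ Z.
Bind W := op(N,d); no other remaining equation mentions W.
Bind Z := times(op(d,k),3); substituting into the one remaining equation that mentions Z gives: op(times(k,L),N) ≐ op(times(k,times(op(d,k),3)),times(d,B)).
Decompose times/2: k ≐ k,  P ≐ times(d,3).
Delete trivial equation k ≐ k.
Bind P := times(d,3); substituting into the one remaining equation that mentions P gives: op(times(op(3,times(d,3)),d),op(T,k)) ≐ op(times(T,d),op(B,k)).
Decompose op/2: times(op(3,times(d,3)),d) ≐ times(T,d),  op(T,k) ≐ op(B,k).
Decompose times/2: op(3,times(d,3)) ≐ T,  d ≐ d.
Bind T := op(3,times(d,3)); substituting into the one remaining equation that mentions T gives: op(op(3,times(d,3)),k) ≐ op(B,k).
Delete trivial equation d ≐ d.
Decompose op/2: op(3,times(d,3)) ≐ B,  k ≐ k.
Bind B := op(3,times(d,3)); substituting into the one remaining equation that mentions B gives: op(times(k,L),N) ≐ op(times(k,times(op(d,k),3)),times(d,op(3,times(d,3)))).
Delete trivial equation k ≐ k.
Decompose op/2: times(k,L) ≐ times(k,times(op(d,k),3)),  N ≐ times(d,op(3,times(d,3))).
Decompose times/2: k ≐ k,  L ≐ times(op(d,k),3).
Delete trivial equation k ≐ k.
Bind L := times(op(d,k),3); no other remaining equation mentions L. Substituting into the earlier bindings gives Q := times(times(op(d,k),3),d), X2 := times(d,times(times(op(d,k),3),d)).
Bind N := times(d,op(3,times(d,3))). Substituting into the earlier binding gives W := op(times(d,op(3,times(d,3))),d).
MGU = { Q -> times(times(op(d,k),3),d), X2 -> times(d,times(times(op(d,k),3),d)), W -> op(times(d,op(3,times(d,3))),d), Z -> times(op(d,k),3), P -> times(d,3), T -> op(3,times(d,3)), B -> op(3,times(d,3)), L -> times(op(d,k),3), N -> times(d,op(3,times(d,3))) }, so X2 -> times(d,times(times(op(d,k),3),d)).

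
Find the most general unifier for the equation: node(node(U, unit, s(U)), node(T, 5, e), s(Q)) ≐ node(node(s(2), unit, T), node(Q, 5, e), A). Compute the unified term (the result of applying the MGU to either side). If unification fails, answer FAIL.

node(node(s(2), unit, s(s(2))), node(s(s(2)), 5, e), s(s(s(2))))

Decompose node/3: node(U, unit, s(U)) ≐ node(s(2), unit, T),  node(T, 5, e) ≐ node(Q, 5, e),  s(Q) ≐ A.
Decompose node/3: U ≐ s(2),  unit ≐ unit,  s(U) ≐ T.
Bind U := s(2); substituting into the one remaining equation that mentions U gives: s(s(2)) ≐ T.
Delete trivial equation unit ≐ unit.
Bind T := s(s(2)); substituting into the one remaining equation that mentions T gives: node(s(s(2)), 5, e) ≐ node(Q, 5, e).
Decompose node/3: s(s(2)) ≐ Q,  5 ≐ 5,  e ≐ e.
Bind Q := s(s(2)); substituting into the one remaining equation that mentions Q gives: s(s(s(2))) ≐ A.
Delete trivial equation 5 ≐ 5.
Delete trivial equation e ≐ e.
Bind A := s(s(s(2))).
Applying the MGU to either side gives node(node(s(2), unit, s(s(2))), node(s(s(2)), 5, e), s(s(s(2)))).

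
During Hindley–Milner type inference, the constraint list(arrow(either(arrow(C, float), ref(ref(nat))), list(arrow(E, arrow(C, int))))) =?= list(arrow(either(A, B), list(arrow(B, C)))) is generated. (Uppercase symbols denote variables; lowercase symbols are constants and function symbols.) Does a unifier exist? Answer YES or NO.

Decompose list/1: arrow(either(arrow(C, float), ref(ref(nat))), list(arrow(E, arrow(C, int)))) =?= arrow(either(A, B), list(arrow(B, C))).
Decompose arrow/2: either(arrow(C, float), ref(ref(nat))) =?= either(A, B),  list(arrow(E, arrow(C, int))) =?= list(arrow(B, C)).
Decompose either/2: arrow(C, float) =?= A,  ref(ref(nat)) =?= B.
Bind A := arrow(C, float); no other remaining equation mentions A.
Bind B := ref(ref(nat)); substituting into the remaining equation gives: list(arrow(E, arrow(C, int))) =?= list(arrow(ref(ref(nat)), C)).
Decompose list/1: arrow(E, arrow(C, int)) =?= arrow(ref(ref(nat)), C).
Decompose arrow/2: E =?= ref(ref(nat)),  arrow(C, int) =?= C.
Bind E := ref(ref(nat)); no other remaining equation mentions E.
Occurs check fails: C occurs in arrow(C, int); the equation C =?= arrow(C, int) has no finite solution.

NO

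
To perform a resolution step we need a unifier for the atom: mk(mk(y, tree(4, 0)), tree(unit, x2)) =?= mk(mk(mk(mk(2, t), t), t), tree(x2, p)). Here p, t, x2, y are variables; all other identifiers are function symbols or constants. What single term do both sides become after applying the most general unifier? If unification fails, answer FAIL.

mk(mk(mk(mk(2, tree(4, 0)), tree(4, 0)), tree(4, 0)), tree(unit, unit))

Decompose mk/2: mk(y, tree(4, 0)) =?= mk(mk(mk(2, t), t), t),  tree(unit, x2) =?= tree(x2, p).
Decompose mk/2: y =?= mk(mk(2, t), t),  tree(4, 0) =?= t.
Bind y := mk(mk(2, t), t); no other remaining equation mentions y.
Bind t := tree(4, 0); no other remaining equation mentions t. Substituting into the earlier binding gives y := mk(mk(2, tree(4, 0)), tree(4, 0)).
Decompose tree/2: unit =?= x2,  x2 =?= p.
Bind x2 := unit; substituting into the remaining equation gives: unit =?= p.
Bind p := unit.
Applying the MGU to either side gives mk(mk(mk(mk(2, tree(4, 0)), tree(4, 0)), tree(4, 0)), tree(unit, unit)).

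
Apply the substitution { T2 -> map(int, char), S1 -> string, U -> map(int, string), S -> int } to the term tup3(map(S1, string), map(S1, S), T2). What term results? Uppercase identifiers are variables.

tup3(map(string, string), map(string, int), map(int, char))

Replace each occurrence of T2 with map(int, char).
Replace each occurrence of S1 with string.
Replace each occurrence of S with int.
Result: tup3(map(string, string), map(string, int), map(int, char)).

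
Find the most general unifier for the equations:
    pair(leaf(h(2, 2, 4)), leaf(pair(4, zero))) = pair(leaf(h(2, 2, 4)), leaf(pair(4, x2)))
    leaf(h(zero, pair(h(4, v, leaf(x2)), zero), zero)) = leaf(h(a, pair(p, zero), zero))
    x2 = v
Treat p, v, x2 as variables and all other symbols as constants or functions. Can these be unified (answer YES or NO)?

NO

Decompose pair/2: leaf(h(2, 2, 4)) = leaf(h(2, 2, 4)),  leaf(pair(4, zero)) = leaf(pair(4, x2)).
Delete trivial equation leaf(h(2, 2, 4)) = leaf(h(2, 2, 4)).
Decompose leaf/1: pair(4, zero) = pair(4, x2).
Decompose pair/2: 4 = 4,  zero = x2.
Delete trivial equation 4 = 4.
Bind x2 := zero; substituting into the remaining equations gives: leaf(h(zero, pair(h(4, v, leaf(zero)), zero), zero)) = leaf(h(a, pair(p, zero), zero)),  zero = v.
Decompose leaf/1: h(zero, pair(h(4, v, leaf(zero)), zero), zero) = h(a, pair(p, zero), zero).
Decompose h/3: zero = a,  pair(h(4, v, leaf(zero)), zero) = pair(p, zero),  zero = zero.
Clash: constants zero and a differ; no unifier exists.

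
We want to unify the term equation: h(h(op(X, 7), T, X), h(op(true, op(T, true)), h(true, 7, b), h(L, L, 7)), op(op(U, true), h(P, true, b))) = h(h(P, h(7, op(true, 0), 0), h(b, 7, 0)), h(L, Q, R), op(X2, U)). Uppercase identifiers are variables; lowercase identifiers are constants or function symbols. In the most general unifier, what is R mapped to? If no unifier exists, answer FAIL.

h(op(true, op(h(7, op(true, 0), 0), true)), op(true, op(h(7, op(true, 0), 0), true)), 7)

Decompose h/3: h(op(X, 7), T, X) = h(P, h(7, op(true, 0), 0), h(b, 7, 0)),  h(op(true, op(T, true)), h(true, 7, b), h(L, L, 7)) = h(L, Q, R),  op(op(U, true), h(P, true, b)) = op(X2, U).
Decompose h/3: op(X, 7) = P,  T = h(7, op(true, 0), 0),  X = h(b, 7, 0).
Bind P := op(X, 7); substituting into the one remaining equation that mentions P gives: op(op(U, true), h(op(X, 7), true, b)) = op(X2, U).
Bind T := h(7, op(true, 0), 0); substituting into the one remaining equation that mentions T gives: h(op(true, op(h(7, op(true, 0), 0), true)), h(true, 7, b), h(L, L, 7)) = h(L, Q, R).
Bind X := h(b, 7, 0); substituting into the one remaining equation that mentions X gives: op(op(U, true), h(op(h(b, 7, 0), 7), true, b)) = op(X2, U). Substituting into the earlier binding gives P := op(h(b, 7, 0), 7).
Decompose h/3: op(true, op(h(7, op(true, 0), 0), true)) = L,  h(true, 7, b) = Q,  h(L, L, 7) = R.
Bind L := op(true, op(h(7, op(true, 0), 0), true)); substituting into the one remaining equation that mentions L gives: h(op(true, op(h(7, op(true, 0), 0), true)), op(true, op(h(7, op(true, 0), 0), true)), 7) = R.
Bind Q := h(true, 7, b); no other remaining equation mentions Q.
Bind R := h(op(true, op(h(7, op(true, 0), 0), true)), op(true, op(h(7, op(true, 0), 0), true)), 7); no other remaining equation mentions R.
Decompose op/2: op(U, true) = X2,  h(op(h(b, 7, 0), 7), true, b) = U.
Bind X2 := op(U, true); no other remaining equation mentions X2.
Bind U := h(op(h(b, 7, 0), 7), true, b). Substituting into the earlier binding gives X2 := op(h(op(h(b, 7, 0), 7), true, b), true).
MGU = { P := op(h(b, 7, 0), 7), T := h(7, op(true, 0), 0), X := h(b, 7, 0), L := op(true, op(h(7, op(true, 0), 0), true)), Q := h(true, 7, b), R := h(op(true, op(h(7, op(true, 0), 0), true)), op(true, op(h(7, op(true, 0), 0), true)), 7), X2 := op(h(op(h(b, 7, 0), 7), true, b), true), U := h(op(h(b, 7, 0), 7), true, b) }, so R := h(op(true, op(h(7, op(true, 0), 0), true)), op(true, op(h(7, op(true, 0), 0), true)), 7).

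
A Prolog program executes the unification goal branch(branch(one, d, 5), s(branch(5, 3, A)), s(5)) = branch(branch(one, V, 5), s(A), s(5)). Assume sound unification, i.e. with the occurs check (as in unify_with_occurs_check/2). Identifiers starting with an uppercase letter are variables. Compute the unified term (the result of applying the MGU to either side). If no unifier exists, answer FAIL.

FAIL

Decompose branch/3: branch(one, d, 5) = branch(one, V, 5),  s(branch(5, 3, A)) = s(A),  s(5) = s(5).
Decompose branch/3: one = one,  d = V,  5 = 5.
Delete trivial equation one = one.
Bind V := d; no other remaining equation mentions V.
Delete trivial equation 5 = 5.
Decompose s/1: branch(5, 3, A) = A.
Occurs check fails: A occurs in branch(5, 3, A); the equation A = branch(5, 3, A) has no finite solution.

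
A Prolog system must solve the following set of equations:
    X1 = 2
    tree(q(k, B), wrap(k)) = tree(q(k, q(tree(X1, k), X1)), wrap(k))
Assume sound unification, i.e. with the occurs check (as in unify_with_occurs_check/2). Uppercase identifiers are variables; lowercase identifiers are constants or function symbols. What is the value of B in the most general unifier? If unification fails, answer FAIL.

Bind X1 := 2; substituting into the remaining equation gives: tree(q(k, B), wrap(k)) = tree(q(k, q(tree(2, k), 2)), wrap(k)).
Decompose tree/2: q(k, B) = q(k, q(tree(2, k), 2)),  wrap(k) = wrap(k).
Decompose q/2: k = k,  B = q(tree(2, k), 2).
Delete trivial equation k = k.
Bind B := q(tree(2, k), 2); no other remaining equation mentions B.
Delete trivial equation wrap(k) = wrap(k).
MGU = { X1 ↦ 2, B ↦ q(tree(2, k), 2) }, so B ↦ q(tree(2, k), 2).

q(tree(2, k), 2)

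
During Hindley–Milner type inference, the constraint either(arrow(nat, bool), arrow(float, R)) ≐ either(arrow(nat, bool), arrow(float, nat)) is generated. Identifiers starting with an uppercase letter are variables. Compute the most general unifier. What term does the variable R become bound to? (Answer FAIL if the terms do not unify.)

nat

Decompose either/2: arrow(nat, bool) ≐ arrow(nat, bool),  arrow(float, R) ≐ arrow(float, nat).
Delete trivial equation arrow(nat, bool) ≐ arrow(nat, bool).
Decompose arrow/2: float ≐ float,  R ≐ nat.
Delete trivial equation float ≐ float.
Bind R := nat.
MGU = { R -> nat }, so R -> nat.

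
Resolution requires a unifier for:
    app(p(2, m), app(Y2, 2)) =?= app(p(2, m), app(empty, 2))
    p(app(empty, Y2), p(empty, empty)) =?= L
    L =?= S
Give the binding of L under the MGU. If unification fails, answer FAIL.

Decompose app/2: p(2, m) =?= p(2, m),  app(Y2, 2) =?= app(empty, 2).
Delete trivial equation p(2, m) =?= p(2, m).
Decompose app/2: Y2 =?= empty,  2 =?= 2.
Bind Y2 := empty; substituting into the one remaining equation that mentions Y2 gives: p(app(empty, empty), p(empty, empty)) =?= L.
Delete trivial equation 2 =?= 2.
Bind L := p(app(empty, empty), p(empty, empty)); substituting into the remaining equation gives: p(app(empty, empty), p(empty, empty)) =?= S.
Bind S := p(app(empty, empty), p(empty, empty)).
MGU = { Y2 ↦ empty, L ↦ p(app(empty, empty), p(empty, empty)), S ↦ p(app(empty, empty), p(empty, empty)) }, so L ↦ p(app(empty, empty), p(empty, empty)).

p(app(empty, empty), p(empty, empty))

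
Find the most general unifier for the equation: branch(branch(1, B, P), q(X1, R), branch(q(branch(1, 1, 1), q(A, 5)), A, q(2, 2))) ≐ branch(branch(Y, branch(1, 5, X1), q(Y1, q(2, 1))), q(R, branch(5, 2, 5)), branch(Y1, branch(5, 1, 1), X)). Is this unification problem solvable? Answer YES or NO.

YES

Decompose branch/3: branch(1, B, P) ≐ branch(Y, branch(1, 5, X1), q(Y1, q(2, 1))),  q(X1, R) ≐ q(R, branch(5, 2, 5)),  branch(q(branch(1, 1, 1), q(A, 5)), A, q(2, 2)) ≐ branch(Y1, branch(5, 1, 1), X).
Decompose branch/3: 1 ≐ Y,  B ≐ branch(1, 5, X1),  P ≐ q(Y1, q(2, 1)).
Bind Y := 1; no other remaining equation mentions Y.
Bind B := branch(1, 5, X1); no other remaining equation mentions B.
Bind P := q(Y1, q(2, 1)); no other remaining equation mentions P.
Decompose q/2: X1 ≐ R,  R ≐ branch(5, 2, 5).
Bind X1 := R; no other remaining equation mentions X1. Substituting into the earlier binding gives B := branch(1, 5, R).
Bind R := branch(5, 2, 5); no other remaining equation mentions R. Substituting into the earlier bindings gives B := branch(1, 5, branch(5, 2, 5)), X1 := branch(5, 2, 5).
Decompose branch/3: q(branch(1, 1, 1), q(A, 5)) ≐ Y1,  A ≐ branch(5, 1, 1),  q(2, 2) ≐ X.
Bind Y1 := q(branch(1, 1, 1), q(A, 5)); no other remaining equation mentions Y1. Substituting into the earlier binding gives P := q(q(branch(1, 1, 1), q(A, 5)), q(2, 1)).
Bind A := branch(5, 1, 1); no other remaining equation mentions A. Substituting into the earlier bindings gives P := q(q(branch(1, 1, 1), q(branch(5, 1, 1), 5)), q(2, 1)), Y1 := q(branch(1, 1, 1), q(branch(5, 1, 1), 5)).
Bind X := q(2, 2).
No equations remain and no clash or occurs-check failure arose, so a unifier exists.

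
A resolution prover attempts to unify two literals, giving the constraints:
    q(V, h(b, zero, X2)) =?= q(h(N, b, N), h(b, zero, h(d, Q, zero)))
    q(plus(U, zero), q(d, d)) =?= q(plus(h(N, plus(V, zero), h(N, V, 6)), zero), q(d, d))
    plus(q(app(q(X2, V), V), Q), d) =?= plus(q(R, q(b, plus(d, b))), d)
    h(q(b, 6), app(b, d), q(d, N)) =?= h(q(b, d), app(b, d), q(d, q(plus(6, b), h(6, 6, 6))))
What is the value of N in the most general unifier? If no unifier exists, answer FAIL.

FAIL

Decompose q/2: V =?= h(N, b, N),  h(b, zero, X2) =?= h(b, zero, h(d, Q, zero)).
Bind V := h(N, b, N); substituting into the 2 remaining equations that mention V gives: q(plus(U, zero), q(d, d)) =?= q(plus(h(N, plus(h(N, b, N), zero), h(N, h(N, b, N), 6)), zero), q(d, d)),  plus(q(app(q(X2, h(N, b, N)), h(N, b, N)), Q), d) =?= plus(q(R, q(b, plus(d, b))), d).
Decompose h/3: b =?= b,  zero =?= zero,  X2 =?= h(d, Q, zero).
Delete trivial equation b =?= b.
Delete trivial equation zero =?= zero.
Bind X2 := h(d, Q, zero); substituting into the one remaining equation that mentions X2 gives: plus(q(app(q(h(d, Q, zero), h(N, b, N)), h(N, b, N)), Q), d) =?= plus(q(R, q(b, plus(d, b))), d).
Decompose q/2: plus(U, zero) =?= plus(h(N, plus(h(N, b, N), zero), h(N, h(N, b, N), 6)), zero),  q(d, d) =?= q(d, d).
Decompose plus/2: U =?= h(N, plus(h(N, b, N), zero), h(N, h(N, b, N), 6)),  zero =?= zero.
Bind U := h(N, plus(h(N, b, N), zero), h(N, h(N, b, N), 6)); no other remaining equation mentions U.
Delete trivial equation zero =?= zero.
Delete trivial equation q(d, d) =?= q(d, d).
Decompose plus/2: q(app(q(h(d, Q, zero), h(N, b, N)), h(N, b, N)), Q) =?= q(R, q(b, plus(d, b))),  d =?= d.
Decompose q/2: app(q(h(d, Q, zero), h(N, b, N)), h(N, b, N)) =?= R,  Q =?= q(b, plus(d, b)).
Bind R := app(q(h(d, Q, zero), h(N, b, N)), h(N, b, N)); no other remaining equation mentions R.
Bind Q := q(b, plus(d, b)); no other remaining equation mentions Q. Substituting into the earlier bindings gives X2 := h(d, q(b, plus(d, b)), zero), R := app(q(h(d, q(b, plus(d, b)), zero), h(N, b, N)), h(N, b, N)).
Delete trivial equation d =?= d.
Decompose h/3: q(b, 6) =?= q(b, d),  app(b, d) =?= app(b, d),  q(d, N) =?= q(d, q(plus(6, b), h(6, 6, 6))).
Decompose q/2: b =?= b,  6 =?= d.
Delete trivial equation b =?= b.
Clash: constants 6 and d differ; no unifier exists.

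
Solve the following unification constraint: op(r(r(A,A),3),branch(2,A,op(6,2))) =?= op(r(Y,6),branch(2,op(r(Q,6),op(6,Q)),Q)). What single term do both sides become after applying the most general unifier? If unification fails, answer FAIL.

FAIL

Decompose op/2: r(r(A,A),3) =?= r(Y,6),  branch(2,A,op(6,2)) =?= branch(2,op(r(Q,6),op(6,Q)),Q).
Decompose r/2: r(A,A) =?= Y,  3 =?= 6.
Bind Y := r(A,A); no other remaining equation mentions Y.
Clash: constants 3 and 6 differ; no unifier exists.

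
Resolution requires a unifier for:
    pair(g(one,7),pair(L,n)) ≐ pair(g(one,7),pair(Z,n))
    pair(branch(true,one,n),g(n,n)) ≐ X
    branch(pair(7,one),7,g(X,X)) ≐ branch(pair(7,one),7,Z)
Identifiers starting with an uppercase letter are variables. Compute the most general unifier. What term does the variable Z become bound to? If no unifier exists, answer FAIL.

g(pair(branch(true,one,n),g(n,n)),pair(branch(true,one,n),g(n,n)))

Decompose pair/2: g(one,7) ≐ g(one,7),  pair(L,n) ≐ pair(Z,n).
Delete trivial equation g(one,7) ≐ g(one,7).
Decompose pair/2: L ≐ Z,  n ≐ n.
Bind L := Z; no other remaining equation mentions L.
Delete trivial equation n ≐ n.
Bind X := pair(branch(true,one,n),g(n,n)); substituting into the remaining equation gives: branch(pair(7,one),7,g(pair(branch(true,one,n),g(n,n)),pair(branch(true,one,n),g(n,n)))) ≐ branch(pair(7,one),7,Z).
Decompose branch/3: pair(7,one) ≐ pair(7,one),  7 ≐ 7,  g(pair(branch(true,one,n),g(n,n)),pair(branch(true,one,n),g(n,n))) ≐ Z.
Delete trivial equation pair(7,one) ≐ pair(7,one).
Delete trivial equation 7 ≐ 7.
Bind Z := g(pair(branch(true,one,n),g(n,n)),pair(branch(true,one,n),g(n,n))). Substituting into the earlier binding gives L := g(pair(branch(true,one,n),g(n,n)),pair(branch(true,one,n),g(n,n))).
MGU = { L -> g(pair(branch(true,one,n),g(n,n)),pair(branch(true,one,n),g(n,n))), X -> pair(branch(true,one,n),g(n,n)), Z -> g(pair(branch(true,one,n),g(n,n)),pair(branch(true,one,n),g(n,n))) }, so Z -> g(pair(branch(true,one,n),g(n,n)),pair(branch(true,one,n),g(n,n))).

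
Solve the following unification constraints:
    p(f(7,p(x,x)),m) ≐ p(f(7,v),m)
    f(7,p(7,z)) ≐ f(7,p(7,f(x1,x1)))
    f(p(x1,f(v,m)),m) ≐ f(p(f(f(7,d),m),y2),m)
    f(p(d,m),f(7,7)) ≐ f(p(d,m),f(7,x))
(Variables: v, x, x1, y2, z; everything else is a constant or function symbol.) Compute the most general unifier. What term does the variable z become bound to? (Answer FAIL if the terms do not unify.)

Decompose p/2: f(7,p(x,x)) ≐ f(7,v),  m ≐ m.
Decompose f/2: 7 ≐ 7,  p(x,x) ≐ v.
Delete trivial equation 7 ≐ 7.
Bind v := p(x,x); substituting into the one remaining equation that mentions v gives: f(p(x1,f(p(x,x),m)),m) ≐ f(p(f(f(7,d),m),y2),m).
Delete trivial equation m ≐ m.
Decompose f/2: 7 ≐ 7,  p(7,z) ≐ p(7,f(x1,x1)).
Delete trivial equation 7 ≐ 7.
Decompose p/2: 7 ≐ 7,  z ≐ f(x1,x1).
Delete trivial equation 7 ≐ 7.
Bind z := f(x1,x1); no other remaining equation mentions z.
Decompose f/2: p(x1,f(p(x,x),m)) ≐ p(f(f(7,d),m),y2),  m ≐ m.
Decompose p/2: x1 ≐ f(f(7,d),m),  f(p(x,x),m) ≐ y2.
Bind x1 := f(f(7,d),m); no other remaining equation mentions x1. Substituting into the earlier binding gives z := f(f(f(7,d),m),f(f(7,d),m)).
Bind y2 := f(p(x,x),m); no other remaining equation mentions y2.
Delete trivial equation m ≐ m.
Decompose f/2: p(d,m) ≐ p(d,m),  f(7,7) ≐ f(7,x).
Delete trivial equation p(d,m) ≐ p(d,m).
Decompose f/2: 7 ≐ 7,  7 ≐ x.
Delete trivial equation 7 ≐ 7.
Bind x := 7. Substituting into the earlier bindings gives v := p(7,7), y2 := f(p(7,7),m).
MGU = { v -> p(7,7), z -> f(f(f(7,d),m),f(f(7,d),m)), x1 -> f(f(7,d),m), y2 -> f(p(7,7),m), x -> 7 }, so z -> f(f(f(7,d),m),f(f(7,d),m)).

f(f(f(7,d),m),f(f(7,d),m))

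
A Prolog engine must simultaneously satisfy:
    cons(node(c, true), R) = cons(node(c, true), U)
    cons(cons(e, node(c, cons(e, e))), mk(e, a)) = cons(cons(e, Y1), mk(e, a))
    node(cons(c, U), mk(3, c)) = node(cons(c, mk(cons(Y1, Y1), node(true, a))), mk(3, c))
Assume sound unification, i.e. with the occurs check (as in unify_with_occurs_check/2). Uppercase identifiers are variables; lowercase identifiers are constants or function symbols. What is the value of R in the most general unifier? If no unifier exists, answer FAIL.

mk(cons(node(c, cons(e, e)), node(c, cons(e, e))), node(true, a))

Decompose cons/2: node(c, true) = node(c, true),  R = U.
Delete trivial equation node(c, true) = node(c, true).
Bind R := U; no other remaining equation mentions R.
Decompose cons/2: cons(e, node(c, cons(e, e))) = cons(e, Y1),  mk(e, a) = mk(e, a).
Decompose cons/2: e = e,  node(c, cons(e, e)) = Y1.
Delete trivial equation e = e.
Bind Y1 := node(c, cons(e, e)); substituting into the one remaining equation that mentions Y1 gives: node(cons(c, U), mk(3, c)) = node(cons(c, mk(cons(node(c, cons(e, e)), node(c, cons(e, e))), node(true, a))), mk(3, c)).
Delete trivial equation mk(e, a) = mk(e, a).
Decompose node/2: cons(c, U) = cons(c, mk(cons(node(c, cons(e, e)), node(c, cons(e, e))), node(true, a))),  mk(3, c) = mk(3, c).
Decompose cons/2: c = c,  U = mk(cons(node(c, cons(e, e)), node(c, cons(e, e))), node(true, a)).
Delete trivial equation c = c.
Bind U := mk(cons(node(c, cons(e, e)), node(c, cons(e, e))), node(true, a)); no other remaining equation mentions U. Substituting into the earlier binding gives R := mk(cons(node(c, cons(e, e)), node(c, cons(e, e))), node(true, a)).
Delete trivial equation mk(3, c) = mk(3, c).
MGU = { R ↦ mk(cons(node(c, cons(e, e)), node(c, cons(e, e))), node(true, a)), Y1 ↦ node(c, cons(e, e)), U ↦ mk(cons(node(c, cons(e, e)), node(c, cons(e, e))), node(true, a)) }, so R ↦ mk(cons(node(c, cons(e, e)), node(c, cons(e, e))), node(true, a)).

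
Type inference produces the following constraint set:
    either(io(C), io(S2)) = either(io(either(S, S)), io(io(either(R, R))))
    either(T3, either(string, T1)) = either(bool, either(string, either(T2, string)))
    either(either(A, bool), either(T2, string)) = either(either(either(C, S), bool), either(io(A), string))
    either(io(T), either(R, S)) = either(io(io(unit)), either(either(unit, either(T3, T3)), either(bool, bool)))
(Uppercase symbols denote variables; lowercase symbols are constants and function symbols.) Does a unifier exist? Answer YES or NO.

YES

Decompose either/2: io(C) = io(either(S, S)),  io(S2) = io(io(either(R, R))).
Decompose io/1: C = either(S, S).
Bind C := either(S, S); substituting into the one remaining equation that mentions C gives: either(either(A, bool), either(T2, string)) = either(either(either(either(S, S), S), bool), either(io(A), string)).
Decompose io/1: S2 = io(either(R, R)).
Bind S2 := io(either(R, R)); no other remaining equation mentions S2.
Decompose either/2: T3 = bool,  either(string, T1) = either(string, either(T2, string)).
Bind T3 := bool; substituting into the one remaining equation that mentions T3 gives: either(io(T), either(R, S)) = either(io(io(unit)), either(either(unit, either(bool, bool)), either(bool, bool))).
Decompose either/2: string = string,  T1 = either(T2, string).
Delete trivial equation string = string.
Bind T1 := either(T2, string); no other remaining equation mentions T1.
Decompose either/2: either(A, bool) = either(either(either(S, S), S), bool),  either(T2, string) = either(io(A), string).
Decompose either/2: A = either(either(S, S), S),  bool = bool.
Bind A := either(either(S, S), S); substituting into the one remaining equation that mentions A gives: either(T2, string) = either(io(either(either(S, S), S)), string).
Delete trivial equation bool = bool.
Decompose either/2: T2 = io(either(either(S, S), S)),  string = string.
Bind T2 := io(either(either(S, S), S)); no other remaining equation mentions T2. Substituting into the earlier binding gives T1 := either(io(either(either(S, S), S)), string).
Delete trivial equation string = string.
Decompose either/2: io(T) = io(io(unit)),  either(R, S) = either(either(unit, either(bool, bool)), either(bool, bool)).
Decompose io/1: T = io(unit).
Bind T := io(unit); no other remaining equation mentions T.
Decompose either/2: R = either(unit, either(bool, bool)),  S = either(bool, bool).
Bind R := either(unit, either(bool, bool)); no other remaining equation mentions R. Substituting into the earlier binding gives S2 := io(either(either(unit, either(bool, bool)), either(unit, either(bool, bool)))).
Bind S := either(bool, bool). Substituting into the earlier bindings gives C := either(either(bool, bool), either(bool, bool)), T1 := either(io(either(either(either(bool, bool), either(bool, bool)), either(bool, bool))), string), A := either(either(either(bool, bool), either(bool, bool)), either(bool, bool)), T2 := io(either(either(either(bool, bool), either(bool, bool)), either(bool, bool))).
No equations remain and no clash or occurs-check failure arose, so a unifier exists.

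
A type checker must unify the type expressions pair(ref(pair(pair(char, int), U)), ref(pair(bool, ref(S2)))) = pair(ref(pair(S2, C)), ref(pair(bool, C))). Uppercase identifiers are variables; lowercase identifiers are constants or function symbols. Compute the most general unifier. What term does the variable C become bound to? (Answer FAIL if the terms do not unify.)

ref(pair(char, int))

Decompose pair/2: ref(pair(pair(char, int), U)) = ref(pair(S2, C)),  ref(pair(bool, ref(S2))) = ref(pair(bool, C)).
Decompose ref/1: pair(pair(char, int), U) = pair(S2, C).
Decompose pair/2: pair(char, int) = S2,  U = C.
Bind S2 := pair(char, int); substituting into the one remaining equation that mentions S2 gives: ref(pair(bool, ref(pair(char, int)))) = ref(pair(bool, C)).
Bind U := C; no other remaining equation mentions U.
Decompose ref/1: pair(bool, ref(pair(char, int))) = pair(bool, C).
Decompose pair/2: bool = bool,  ref(pair(char, int)) = C.
Delete trivial equation bool = bool.
Bind C := ref(pair(char, int)). Substituting into the earlier binding gives U := ref(pair(char, int)).
MGU = { S2 := pair(char, int), U := ref(pair(char, int)), C := ref(pair(char, int)) }, so C := ref(pair(char, int)).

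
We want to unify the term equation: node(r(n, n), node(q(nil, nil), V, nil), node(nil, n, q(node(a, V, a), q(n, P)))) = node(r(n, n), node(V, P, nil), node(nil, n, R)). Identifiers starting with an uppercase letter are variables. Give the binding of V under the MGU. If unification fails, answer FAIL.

Decompose node/3: r(n, n) = r(n, n),  node(q(nil, nil), V, nil) = node(V, P, nil),  node(nil, n, q(node(a, V, a), q(n, P))) = node(nil, n, R).
Delete trivial equation r(n, n) = r(n, n).
Decompose node/3: q(nil, nil) = V,  V = P,  nil = nil.
Bind V := q(nil, nil); substituting into the 2 remaining equations that mention V gives: q(nil, nil) = P,  node(nil, n, q(node(a, q(nil, nil), a), q(n, P))) = node(nil, n, R).
Bind P := q(nil, nil); substituting into the one remaining equation that mentions P gives: node(nil, n, q(node(a, q(nil, nil), a), q(n, q(nil, nil)))) = node(nil, n, R).
Delete trivial equation nil = nil.
Decompose node/3: nil = nil,  n = n,  q(node(a, q(nil, nil), a), q(n, q(nil, nil))) = R.
Delete trivial equation nil = nil.
Delete trivial equation n = n.
Bind R := q(node(a, q(nil, nil), a), q(n, q(nil, nil))).
MGU = { V -> q(nil, nil), P -> q(nil, nil), R -> q(node(a, q(nil, nil), a), q(n, q(nil, nil))) }, so V -> q(nil, nil).

q(nil, nil)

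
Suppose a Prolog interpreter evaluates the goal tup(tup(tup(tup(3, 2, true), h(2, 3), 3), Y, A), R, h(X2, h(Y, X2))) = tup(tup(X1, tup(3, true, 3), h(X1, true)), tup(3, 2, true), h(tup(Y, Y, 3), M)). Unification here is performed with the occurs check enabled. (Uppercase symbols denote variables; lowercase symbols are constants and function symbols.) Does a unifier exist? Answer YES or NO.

Decompose tup/3: tup(tup(tup(3, 2, true), h(2, 3), 3), Y, A) = tup(X1, tup(3, true, 3), h(X1, true)),  R = tup(3, 2, true),  h(X2, h(Y, X2)) = h(tup(Y, Y, 3), M).
Decompose tup/3: tup(tup(3, 2, true), h(2, 3), 3) = X1,  Y = tup(3, true, 3),  A = h(X1, true).
Bind X1 := tup(tup(3, 2, true), h(2, 3), 3); substituting into the one remaining equation that mentions X1 gives: A = h(tup(tup(3, 2, true), h(2, 3), 3), true).
Bind Y := tup(3, true, 3); substituting into the one remaining equation that mentions Y gives: h(X2, h(tup(3, true, 3), X2)) = h(tup(tup(3, true, 3), tup(3, true, 3), 3), M).
Bind A := h(tup(tup(3, 2, true), h(2, 3), 3), true); no other remaining equation mentions A.
Bind R := tup(3, 2, true); no other remaining equation mentions R.
Decompose h/2: X2 = tup(tup(3, true, 3), tup(3, true, 3), 3),  h(tup(3, true, 3), X2) = M.
Bind X2 := tup(tup(3, true, 3), tup(3, true, 3), 3); substituting into the remaining equation gives: h(tup(3, true, 3), tup(tup(3, true, 3), tup(3, true, 3), 3)) = M.
Bind M := h(tup(3, true, 3), tup(tup(3, true, 3), tup(3, true, 3), 3)).
No equations remain and no clash or occurs-check failure arose, so a unifier exists.

YES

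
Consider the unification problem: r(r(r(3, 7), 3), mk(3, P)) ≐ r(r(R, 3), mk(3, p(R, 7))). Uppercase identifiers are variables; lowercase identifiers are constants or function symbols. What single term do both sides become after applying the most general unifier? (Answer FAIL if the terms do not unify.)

r(r(r(3, 7), 3), mk(3, p(r(3, 7), 7)))

Decompose r/2: r(r(3, 7), 3) ≐ r(R, 3),  mk(3, P) ≐ mk(3, p(R, 7)).
Decompose r/2: r(3, 7) ≐ R,  3 ≐ 3.
Bind R := r(3, 7); substituting into the one remaining equation that mentions R gives: mk(3, P) ≐ mk(3, p(r(3, 7), 7)).
Delete trivial equation 3 ≐ 3.
Decompose mk/2: 3 ≐ 3,  P ≐ p(r(3, 7), 7).
Delete trivial equation 3 ≐ 3.
Bind P := p(r(3, 7), 7).
Applying the MGU to either side gives r(r(r(3, 7), 3), mk(3, p(r(3, 7), 7))).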